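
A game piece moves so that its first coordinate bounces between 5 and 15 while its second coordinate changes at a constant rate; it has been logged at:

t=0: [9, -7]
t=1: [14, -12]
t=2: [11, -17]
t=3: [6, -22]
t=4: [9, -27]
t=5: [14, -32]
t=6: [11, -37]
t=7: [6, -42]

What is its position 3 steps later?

The first coordinate reflects between 5 and 15, moving 5 per step.
  step 8: 6 → 9
  step 9: 9 → 14
  step 10: 14 → 11
The second coordinate changes by -5 each step: at step 10 it is -57.

[11, -57]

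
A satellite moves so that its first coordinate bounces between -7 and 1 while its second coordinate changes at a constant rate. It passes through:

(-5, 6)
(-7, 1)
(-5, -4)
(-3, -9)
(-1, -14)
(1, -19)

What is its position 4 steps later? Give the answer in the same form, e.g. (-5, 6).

(-7, -39)

The first coordinate travels 2 per step and bounces off the walls at -7 and 1.
  step 6: 1 → -1
  step 7: -1 → -3
  step 8: -3 → -5
  step 9: -5 → -7
The second coordinate changes by -5 each step: at step 9 it is -39.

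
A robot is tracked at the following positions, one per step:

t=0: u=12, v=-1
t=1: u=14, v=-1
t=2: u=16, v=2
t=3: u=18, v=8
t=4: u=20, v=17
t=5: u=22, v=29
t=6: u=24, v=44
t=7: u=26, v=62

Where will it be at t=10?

Successive displacements: (+2,+0), (+2,+3), (+2,+6), (+2,+9), (+2,+12), (+2,+15), (+2,+18) — each changes by (+0,+3).
step 8: u=26, v=62 + (+2,+21) → u=28, v=83
step 9: u=28, v=83 + (+2,+24) → u=30, v=107
step 10: u=30, v=107 + (+2,+27) → u=32, v=134

u=32, v=134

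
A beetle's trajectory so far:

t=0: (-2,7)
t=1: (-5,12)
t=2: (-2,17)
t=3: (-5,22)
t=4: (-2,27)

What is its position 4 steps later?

First: cycles through -2, -5 every 2 steps. Step 8 lands at position 0 of the cycle → -2.
Second: linear, +5 per step → 47 at step 8.

(-2,47)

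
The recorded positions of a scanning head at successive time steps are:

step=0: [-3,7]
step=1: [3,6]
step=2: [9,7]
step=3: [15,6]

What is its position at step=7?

[39,6]

The first coordinate changes by +6 each step, so at step 7 it is -3 + 7·(6) = 39.
The second coordinate repeats the cycle [7, 6] with period 2; step 7 mod 2 = 1, giving 6.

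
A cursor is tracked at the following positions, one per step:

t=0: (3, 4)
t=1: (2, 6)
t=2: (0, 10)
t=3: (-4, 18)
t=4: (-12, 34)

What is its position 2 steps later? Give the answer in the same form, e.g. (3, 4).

Step-to-step displacements: (-1, +2), (-2, +4), (-4, +8), (-8, +16); each is 2× the previous.
step 5: (-12, 34) + (-16, +32) → (-28, 66)
step 6: (-28, 66) + (-32, +64) → (-60, 130)

(-60, 130)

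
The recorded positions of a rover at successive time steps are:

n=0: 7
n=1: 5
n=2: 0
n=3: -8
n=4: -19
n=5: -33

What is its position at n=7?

Successive displacements: -2, -5, -8, -11, -14 — each changes by -3.
step 6: -33 − 17 → -50
step 7: -50 − 20 → -70

-70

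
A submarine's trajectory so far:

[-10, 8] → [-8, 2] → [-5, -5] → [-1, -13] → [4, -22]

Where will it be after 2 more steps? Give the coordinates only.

Taking differences between consecutive positions: [+2, -6], [+3, -7], [+4, -8], [+5, -9]. These grow by [+1, -1] each step.
step 5: [4, -22] + [+6, -10] → [10, -32]
step 6: [10, -32] + [+7, -11] → [17, -43]

[17, -43]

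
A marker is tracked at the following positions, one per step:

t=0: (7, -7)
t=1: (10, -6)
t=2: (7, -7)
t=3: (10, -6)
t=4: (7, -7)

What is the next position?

(10, -6)

Consecutive displacements (+3, +1), (-3, -1), (+3, +1), (-3, -1) scale by a factor of -1 each step.
step 5: (7, -7) + (+3, +1) → (10, -6)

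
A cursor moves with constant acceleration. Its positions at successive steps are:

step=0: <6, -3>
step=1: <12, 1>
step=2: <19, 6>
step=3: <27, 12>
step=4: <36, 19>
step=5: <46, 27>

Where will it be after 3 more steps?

<82, 57>

Taking differences between consecutive positions: <+6, +4>, <+7, +5>, <+8, +6>, <+9, +7>, <+10, +8>. These grow by <+1, +1> each step.
step 6: <46, 27> + <+11, +9> → <57, 36>
step 7: <57, 36> + <+12, +10> → <69, 46>
step 8: <69, 46> + <+13, +11> → <82, 57>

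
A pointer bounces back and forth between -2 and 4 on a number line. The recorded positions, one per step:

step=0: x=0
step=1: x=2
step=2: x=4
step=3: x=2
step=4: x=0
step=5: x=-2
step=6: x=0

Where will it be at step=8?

x=4

The value reflects between -2 and 4, moving 2 per step.
  step 7: 0 → 2
  step 8: 2 → 4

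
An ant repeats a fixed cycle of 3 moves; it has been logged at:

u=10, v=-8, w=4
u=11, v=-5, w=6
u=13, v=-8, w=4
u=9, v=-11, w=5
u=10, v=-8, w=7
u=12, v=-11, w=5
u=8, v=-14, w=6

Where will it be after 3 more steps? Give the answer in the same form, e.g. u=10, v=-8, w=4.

Step-to-step displacements: (+1, +3, +2), (+2, -3, -2), (-4, -3, +1), (+1, +3, +2), (+2, -3, -2), (-4, -3, +1) — a repeating cycle of length 3.
step 7: apply (+1, +3, +2) → u=9, v=-11, w=8
step 8: apply (+2, -3, -2) → u=11, v=-14, w=6
step 9: apply (-4, -3, +1) → u=7, v=-17, w=7

u=7, v=-17, w=7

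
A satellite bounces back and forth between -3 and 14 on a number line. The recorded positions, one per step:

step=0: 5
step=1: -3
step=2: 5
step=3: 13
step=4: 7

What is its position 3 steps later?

The value reflects between -3 and 14, moving 8 per step.
  step 5: 7 → -1
  step 6: -1 → 3
  step 7: 3 → 11

11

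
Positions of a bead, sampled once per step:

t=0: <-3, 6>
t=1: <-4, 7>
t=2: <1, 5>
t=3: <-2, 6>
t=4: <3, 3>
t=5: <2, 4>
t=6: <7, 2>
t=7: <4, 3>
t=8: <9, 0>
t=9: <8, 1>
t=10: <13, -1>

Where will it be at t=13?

<14, -2>

Step-to-step displacements: <-1, +1>, <+5, -2>, <-3, +1>, <+5, -3>, <-1, +1>, <+5, -2>, <-3, +1>, <+5, -3>, <-1, +1>, <+5, -2> — a repeating cycle of length 4.
step 11: apply <-3, +1> → <10, 0>
step 12: apply <+5, -3> → <15, -3>
step 13: apply <-1, +1> → <14, -2>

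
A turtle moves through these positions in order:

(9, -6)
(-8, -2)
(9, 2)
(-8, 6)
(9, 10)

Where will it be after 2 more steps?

First: cycles through 9, -8 every 2 steps. Step 6 lands at position 0 of the cycle → 9.
Second: linear, +4 per step → 18 at step 6.

(9, 18)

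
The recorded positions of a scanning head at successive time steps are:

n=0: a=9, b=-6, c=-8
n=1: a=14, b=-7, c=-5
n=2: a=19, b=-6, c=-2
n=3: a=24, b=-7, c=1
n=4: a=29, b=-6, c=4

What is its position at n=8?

A: linear, +5 per step → 49 at step 8.
B: cycles through -6, -7 every 2 steps. Step 8 lands at position 0 of the cycle → -6.
C: linear, +3 per step → 16 at step 8.

a=49, b=-6, c=16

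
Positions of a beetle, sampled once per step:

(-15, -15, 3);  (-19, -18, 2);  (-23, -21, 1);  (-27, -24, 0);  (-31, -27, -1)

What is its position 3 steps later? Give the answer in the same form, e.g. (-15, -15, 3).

(-43, -36, -4)

Constant displacement of (-4, -3, -1) per step.
step 5: (-31, -27, -1) + (-4, -3, -1) → (-35, -30, -2)
step 6: (-35, -30, -2) + (-4, -3, -1) → (-39, -33, -3)
step 7: (-39, -33, -3) + (-4, -3, -1) → (-43, -36, -4)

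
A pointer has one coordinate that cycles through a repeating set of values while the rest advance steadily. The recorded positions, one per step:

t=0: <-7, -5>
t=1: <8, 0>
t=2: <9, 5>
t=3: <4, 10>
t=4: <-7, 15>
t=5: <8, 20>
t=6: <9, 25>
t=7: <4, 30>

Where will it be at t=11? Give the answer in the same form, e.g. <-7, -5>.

<4, 50>

First: cycles through -7, 8, 9, 4 every 4 steps. Step 11 lands at position 3 of the cycle → 4.
Second: linear, +5 per step → 50 at step 11.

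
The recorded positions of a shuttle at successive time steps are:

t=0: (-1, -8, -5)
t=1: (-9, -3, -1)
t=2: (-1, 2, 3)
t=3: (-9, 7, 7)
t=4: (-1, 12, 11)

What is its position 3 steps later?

(-9, 27, 23)

The first coordinate repeats the cycle [-1, -9] with period 2; step 7 mod 2 = 1, giving -9.
The second coordinate changes by +5 each step, so at step 7 it is -8 + 7·(5) = 27.
The third coordinate changes by +4 each step, so at step 7 it is -5 + 7·(4) = 23.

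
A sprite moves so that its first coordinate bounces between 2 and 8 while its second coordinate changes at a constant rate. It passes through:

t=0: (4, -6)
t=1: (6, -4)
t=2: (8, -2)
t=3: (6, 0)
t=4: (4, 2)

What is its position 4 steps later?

(8, 10)

The first coordinate travels 2 per step and bounces off the walls at 2 and 8.
  step 5: 4 → 2
  step 6: 2 → 4
  step 7: 4 → 6
  step 8: 6 → 8
The second coordinate changes by +2 each step: at step 8 it is 10.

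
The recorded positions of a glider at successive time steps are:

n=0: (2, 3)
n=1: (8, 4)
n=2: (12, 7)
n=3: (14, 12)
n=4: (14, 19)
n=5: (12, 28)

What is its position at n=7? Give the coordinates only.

Taking differences between consecutive positions: (+6, +1), (+4, +3), (+2, +5), (+0, +7), (-2, +9). These grow by (-2, +2) each step.
step 6: (12, 28) + (-4, +11) → (8, 39)
step 7: (8, 39) + (-6, +13) → (2, 52)

(2, 52)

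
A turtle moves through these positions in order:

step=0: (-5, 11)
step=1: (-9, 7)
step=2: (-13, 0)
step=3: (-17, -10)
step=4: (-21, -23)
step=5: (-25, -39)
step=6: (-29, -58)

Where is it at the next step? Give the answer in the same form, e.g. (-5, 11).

Successive displacements: (-4, -4), (-4, -7), (-4, -10), (-4, -13), (-4, -16), (-4, -19) — each changes by (+0, -3).
step 7: (-29, -58) + (-4, -22) → (-33, -80)

(-33, -80)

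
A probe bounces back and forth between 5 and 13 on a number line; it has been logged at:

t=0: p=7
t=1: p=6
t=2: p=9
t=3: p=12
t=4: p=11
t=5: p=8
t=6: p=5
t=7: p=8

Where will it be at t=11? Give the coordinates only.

The value travels 3 per step and bounces off the walls at 5 and 13.
  step 8: 8 → 11
  step 9: 11 → 12
  step 10: 12 → 9
  step 11: 9 → 6

p=6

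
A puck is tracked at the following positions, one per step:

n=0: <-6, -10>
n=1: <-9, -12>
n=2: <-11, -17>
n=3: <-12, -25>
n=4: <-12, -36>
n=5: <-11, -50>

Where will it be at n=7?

<-6, -87>

Taking differences between consecutive positions: <-3, -2>, <-2, -5>, <-1, -8>, <+0, -11>, <+1, -14>. These grow by <+1, -3> each step.
step 6: <-11, -50> + <+2, -17> → <-9, -67>
step 7: <-9, -67> + <+3, -20> → <-6, -87>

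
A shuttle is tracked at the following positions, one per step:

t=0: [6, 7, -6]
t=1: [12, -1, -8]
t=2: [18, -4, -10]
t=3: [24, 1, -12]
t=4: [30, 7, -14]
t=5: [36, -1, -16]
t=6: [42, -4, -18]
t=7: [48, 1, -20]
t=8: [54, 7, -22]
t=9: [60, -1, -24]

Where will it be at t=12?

First: linear, +6 per step → 78 at step 12.
Second: cycles through 7, -1, -4, 1 every 4 steps. Step 12 lands at position 0 of the cycle → 7.
Third: linear, -2 per step → -30 at step 12.

[78, 7, -30]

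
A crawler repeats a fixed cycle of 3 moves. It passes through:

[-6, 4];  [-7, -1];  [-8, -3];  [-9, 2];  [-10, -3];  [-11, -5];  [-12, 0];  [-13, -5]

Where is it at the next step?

[-14, -7]

The moves between consecutive positions are [-1, -5], [-1, -2], [-1, +5], [-1, -5], [-1, -2], [-1, +5], [-1, -5]; they repeat the 3-cycle [[-1, -5], [-1, -2], [-1, +5]].
step 8: apply [-1, -2] → [-14, -7]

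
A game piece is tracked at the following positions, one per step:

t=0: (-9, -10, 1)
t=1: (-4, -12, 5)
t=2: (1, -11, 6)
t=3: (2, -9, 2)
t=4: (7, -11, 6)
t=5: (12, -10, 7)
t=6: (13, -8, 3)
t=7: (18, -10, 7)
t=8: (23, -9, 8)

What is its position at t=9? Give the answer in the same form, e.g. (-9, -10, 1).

Step-to-step displacements: (+5, -2, +4), (+5, +1, +1), (+1, +2, -4), (+5, -2, +4), (+5, +1, +1), (+1, +2, -4), (+5, -2, +4), (+5, +1, +1) — a repeating cycle of length 3.
step 9: apply (+1, +2, -4) → (24, -7, 4)

(24, -7, 4)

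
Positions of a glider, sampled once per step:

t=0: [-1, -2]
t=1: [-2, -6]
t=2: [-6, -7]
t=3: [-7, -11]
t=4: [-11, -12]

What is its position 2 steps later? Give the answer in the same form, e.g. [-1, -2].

Step-to-step displacements: [-1, -4], [-4, -1], [-1, -4], [-4, -1] — a repeating cycle of length 2.
step 5: apply [-1, -4] → [-12, -16]
step 6: apply [-4, -1] → [-16, -17]

[-16, -17]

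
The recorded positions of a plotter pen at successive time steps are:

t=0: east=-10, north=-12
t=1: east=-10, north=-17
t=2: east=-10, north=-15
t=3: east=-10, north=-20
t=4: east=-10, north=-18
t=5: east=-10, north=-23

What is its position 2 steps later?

east=-10, north=-26

Step-to-step displacements: (+0,-5), (+0,+2), (+0,-5), (+0,+2), (+0,-5) — a repeating cycle of length 2.
step 6: apply (+0,+2) → east=-10, north=-21
step 7: apply (+0,-5) → east=-10, north=-26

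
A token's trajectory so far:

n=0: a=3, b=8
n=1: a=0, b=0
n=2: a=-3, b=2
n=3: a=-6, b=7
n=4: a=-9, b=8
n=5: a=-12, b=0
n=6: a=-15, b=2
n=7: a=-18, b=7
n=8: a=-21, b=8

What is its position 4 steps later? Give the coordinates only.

a=-33, b=8

The a coordinate changes by -3 each step, so at step 12 it is 3 + 12·(-3) = -33.
The b coordinate repeats the cycle [8, 0, 2, 7] with period 4; step 12 mod 4 = 0, giving 8.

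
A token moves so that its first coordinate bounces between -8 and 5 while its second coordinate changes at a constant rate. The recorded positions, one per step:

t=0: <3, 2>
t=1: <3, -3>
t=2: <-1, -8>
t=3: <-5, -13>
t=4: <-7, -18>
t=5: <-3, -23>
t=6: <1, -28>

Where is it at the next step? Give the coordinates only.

<5, -33>

The first coordinate travels 4 per step and bounces off the walls at -8 and 5.
  step 7: 1 → 5
The second coordinate changes by -5 each step: at step 7 it is -33.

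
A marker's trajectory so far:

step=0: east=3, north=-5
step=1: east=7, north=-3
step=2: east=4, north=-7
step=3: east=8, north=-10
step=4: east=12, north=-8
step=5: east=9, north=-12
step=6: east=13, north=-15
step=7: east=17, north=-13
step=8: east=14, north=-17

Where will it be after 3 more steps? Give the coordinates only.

The moves between consecutive positions are (+4, +2), (-3, -4), (+4, -3), (+4, +2), (-3, -4), (+4, -3), (+4, +2), (-3, -4); they repeat the 3-cycle [(+4, +2), (-3, -4), (+4, -3)].
step 9: apply (+4, -3) → east=18, north=-20
step 10: apply (+4, +2) → east=22, north=-18
step 11: apply (-3, -4) → east=19, north=-22

east=19, north=-22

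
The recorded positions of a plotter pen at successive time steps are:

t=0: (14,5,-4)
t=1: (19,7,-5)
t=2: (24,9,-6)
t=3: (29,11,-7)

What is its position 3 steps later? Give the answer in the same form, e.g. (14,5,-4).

Each step adds (+5,+2,-1) to the position.
step 4: (29,11,-7) + (+5,+2,-1) → (34,13,-8)
step 5: (34,13,-8) + (+5,+2,-1) → (39,15,-9)
step 6: (39,15,-9) + (+5,+2,-1) → (44,17,-10)

(44,17,-10)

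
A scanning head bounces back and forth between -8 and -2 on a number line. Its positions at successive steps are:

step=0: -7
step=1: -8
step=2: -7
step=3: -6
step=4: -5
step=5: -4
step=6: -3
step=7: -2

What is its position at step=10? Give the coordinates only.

The value reflects between -8 and -2, moving 1 per step.
  step 8: -2 → -3
  step 9: -3 → -4
  step 10: -4 → -5

-5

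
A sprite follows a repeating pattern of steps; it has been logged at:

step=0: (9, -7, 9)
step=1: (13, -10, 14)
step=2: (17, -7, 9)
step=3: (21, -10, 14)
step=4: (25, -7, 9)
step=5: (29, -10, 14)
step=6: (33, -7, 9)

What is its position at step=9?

Step-to-step displacements: (+4, -3, +5), (+4, +3, -5), (+4, -3, +5), (+4, +3, -5), (+4, -3, +5), (+4, +3, -5) — a repeating cycle of length 2.
step 7: apply (+4, -3, +5) → (37, -10, 14)
step 8: apply (+4, +3, -5) → (41, -7, 9)
step 9: apply (+4, -3, +5) → (45, -10, 14)

(45, -10, 14)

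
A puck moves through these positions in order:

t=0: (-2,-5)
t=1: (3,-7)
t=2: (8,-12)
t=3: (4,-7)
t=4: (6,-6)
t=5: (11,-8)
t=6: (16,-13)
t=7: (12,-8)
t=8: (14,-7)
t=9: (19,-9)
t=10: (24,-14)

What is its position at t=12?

Step-to-step displacements: (+5,-2), (+5,-5), (-4,+5), (+2,+1), (+5,-2), (+5,-5), (-4,+5), (+2,+1), (+5,-2), (+5,-5) — a repeating cycle of length 4.
step 11: apply (-4,+5) → (20,-9)
step 12: apply (+2,+1) → (22,-8)

(22,-8)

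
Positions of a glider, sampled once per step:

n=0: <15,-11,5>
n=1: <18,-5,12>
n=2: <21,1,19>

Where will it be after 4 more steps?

<33,25,47>

The position changes by <+3,+6,+7> every step.
step 3: <21,1,19> + <+3,+6,+7> → <24,7,26>
step 4: <24,7,26> + <+3,+6,+7> → <27,13,33>
step 5: <27,13,33> + <+3,+6,+7> → <30,19,40>
step 6: <30,19,40> + <+3,+6,+7> → <33,25,47>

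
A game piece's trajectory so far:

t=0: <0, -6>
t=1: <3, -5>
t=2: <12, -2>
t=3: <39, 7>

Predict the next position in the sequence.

The jumps are <+3, +1>, <+9, +3>, <+27, +9> — a geometric progression with ratio 3.
step 4: <39, 7> + <+81, +27> → <120, 34>

<120, 34>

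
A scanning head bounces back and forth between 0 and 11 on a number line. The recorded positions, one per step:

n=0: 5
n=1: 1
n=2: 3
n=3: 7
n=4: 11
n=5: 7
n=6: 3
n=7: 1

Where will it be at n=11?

5

The value travels 4 per step and bounces off the walls at 0 and 11.
  step 8: 1 → 5
  step 9: 5 → 9
  step 10: 9 → 9
  step 11: 9 → 5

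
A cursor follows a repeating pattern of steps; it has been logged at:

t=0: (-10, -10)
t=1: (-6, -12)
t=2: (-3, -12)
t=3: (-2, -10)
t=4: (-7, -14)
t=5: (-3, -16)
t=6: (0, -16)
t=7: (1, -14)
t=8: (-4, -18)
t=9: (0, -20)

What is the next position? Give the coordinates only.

(3, -20)

Step-to-step displacements: (+4, -2), (+3, +0), (+1, +2), (-5, -4), (+4, -2), (+3, +0), (+1, +2), (-5, -4), (+4, -2) — a repeating cycle of length 4.
step 10: apply (+3, +0) → (3, -20)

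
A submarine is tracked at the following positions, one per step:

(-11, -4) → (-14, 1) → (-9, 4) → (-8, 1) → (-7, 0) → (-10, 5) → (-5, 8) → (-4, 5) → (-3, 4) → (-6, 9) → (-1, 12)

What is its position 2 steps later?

(1, 8)

Step-to-step displacements: (-3, +5), (+5, +3), (+1, -3), (+1, -1), (-3, +5), (+5, +3), (+1, -3), (+1, -1), (-3, +5), (+5, +3) — a repeating cycle of length 4.
step 11: apply (+1, -3) → (0, 9)
step 12: apply (+1, -1) → (1, 8)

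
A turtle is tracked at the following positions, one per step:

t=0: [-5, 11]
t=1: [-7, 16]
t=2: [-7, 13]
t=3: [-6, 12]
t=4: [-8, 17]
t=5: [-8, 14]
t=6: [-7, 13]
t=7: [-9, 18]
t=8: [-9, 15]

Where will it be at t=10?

[-10, 19]

The moves between consecutive positions are [-2, +5], [+0, -3], [+1, -1], [-2, +5], [+0, -3], [+1, -1], [-2, +5], [+0, -3]; they repeat the 3-cycle [[-2, +5], [+0, -3], [+1, -1]].
step 9: apply [+1, -1] → [-8, 14]
step 10: apply [-2, +5] → [-10, 19]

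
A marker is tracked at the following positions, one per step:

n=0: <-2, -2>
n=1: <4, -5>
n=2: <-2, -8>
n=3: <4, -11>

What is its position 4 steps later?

<4, -23>

The first coordinate repeats the cycle [-2, 4] with period 2; step 7 mod 2 = 1, giving 4.
The second coordinate changes by -3 each step, so at step 7 it is -2 + 7·(-3) = -23.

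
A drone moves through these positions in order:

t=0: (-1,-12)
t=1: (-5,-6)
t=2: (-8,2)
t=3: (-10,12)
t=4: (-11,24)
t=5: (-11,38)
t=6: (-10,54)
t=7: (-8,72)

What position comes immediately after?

(-5,92)

Taking differences between consecutive positions: (-4,+6), (-3,+8), (-2,+10), (-1,+12), (+0,+14), (+1,+16), (+2,+18). These grow by (+1,+2) each step.
step 8: (-8,72) + (+3,+20) → (-5,92)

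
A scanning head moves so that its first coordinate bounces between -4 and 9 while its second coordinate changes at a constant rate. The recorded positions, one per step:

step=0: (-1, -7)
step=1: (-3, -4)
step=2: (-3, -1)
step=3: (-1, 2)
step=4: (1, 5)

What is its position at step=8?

The first coordinate travels 2 per step and bounces off the walls at -4 and 9.
  step 5: 1 → 3
  step 6: 3 → 5
  step 7: 5 → 7
  step 8: 7 → 9
The second coordinate changes by +3 each step: at step 8 it is 17.

(9, 17)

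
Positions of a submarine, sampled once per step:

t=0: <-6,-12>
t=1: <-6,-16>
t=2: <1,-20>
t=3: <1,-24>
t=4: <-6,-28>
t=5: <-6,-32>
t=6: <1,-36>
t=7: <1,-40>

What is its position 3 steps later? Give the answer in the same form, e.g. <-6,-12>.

First: cycles through -6, -6, 1, 1 every 4 steps. Step 10 lands at position 2 of the cycle → 1.
Second: linear, -4 per step → -52 at step 10.

<1,-52>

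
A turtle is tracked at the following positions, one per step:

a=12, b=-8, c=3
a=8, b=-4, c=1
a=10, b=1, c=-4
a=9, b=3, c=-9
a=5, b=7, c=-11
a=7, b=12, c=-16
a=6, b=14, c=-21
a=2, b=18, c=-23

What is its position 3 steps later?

a=-1, b=29, c=-35

Step-to-step displacements: (-4, +4, -2), (+2, +5, -5), (-1, +2, -5), (-4, +4, -2), (+2, +5, -5), (-1, +2, -5), (-4, +4, -2) — a repeating cycle of length 3.
step 8: apply (+2, +5, -5) → a=4, b=23, c=-28
step 9: apply (-1, +2, -5) → a=3, b=25, c=-33
step 10: apply (-4, +4, -2) → a=-1, b=29, c=-35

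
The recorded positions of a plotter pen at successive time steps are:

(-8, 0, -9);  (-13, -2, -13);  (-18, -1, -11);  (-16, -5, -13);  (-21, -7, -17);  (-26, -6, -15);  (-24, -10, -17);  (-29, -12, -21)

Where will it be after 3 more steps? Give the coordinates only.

Step-to-step displacements: (-5, -2, -4), (-5, +1, +2), (+2, -4, -2), (-5, -2, -4), (-5, +1, +2), (+2, -4, -2), (-5, -2, -4) — a repeating cycle of length 3.
step 8: apply (-5, +1, +2) → (-34, -11, -19)
step 9: apply (+2, -4, -2) → (-32, -15, -21)
step 10: apply (-5, -2, -4) → (-37, -17, -25)

(-37, -17, -25)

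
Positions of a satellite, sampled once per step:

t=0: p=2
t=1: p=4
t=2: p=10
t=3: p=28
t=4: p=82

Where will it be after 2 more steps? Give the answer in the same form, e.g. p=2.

Consecutive displacements +2, +6, +18, +54 scale by a factor of 3 each step.
step 5: 82 + 162 → p=244
step 6: 244 + 486 → p=730

p=730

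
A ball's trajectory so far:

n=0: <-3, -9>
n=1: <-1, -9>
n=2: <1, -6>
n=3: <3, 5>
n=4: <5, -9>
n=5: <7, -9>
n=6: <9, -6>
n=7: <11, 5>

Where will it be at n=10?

<17, -6>

The first coordinate changes by +2 each step, so at step 10 it is -3 + 10·(2) = 17.
The second coordinate repeats the cycle [-9, -9, -6, 5] with period 4; step 10 mod 4 = 2, giving -6.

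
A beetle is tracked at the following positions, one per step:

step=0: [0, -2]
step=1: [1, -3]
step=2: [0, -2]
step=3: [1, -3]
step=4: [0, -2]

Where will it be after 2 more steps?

[0, -2]

The jumps are [+1, -1], [-1, +1], [+1, -1], [-1, +1] — a geometric progression with ratio -1.
step 5: [0, -2] + [+1, -1] → [1, -3]
step 6: [1, -3] + [-1, +1] → [0, -2]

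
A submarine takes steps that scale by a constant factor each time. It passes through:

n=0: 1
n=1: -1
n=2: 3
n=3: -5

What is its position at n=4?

Consecutive displacements -2, +4, -8 scale by a factor of -2 each step.
step 4: -5 + 16 → 11

11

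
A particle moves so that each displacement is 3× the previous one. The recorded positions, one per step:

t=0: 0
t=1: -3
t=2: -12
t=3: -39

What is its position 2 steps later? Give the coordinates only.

Consecutive displacements -3, -9, -27 scale by a factor of 3 each step.
step 4: -39 − 81 → -120
step 5: -120 − 243 → -363

-363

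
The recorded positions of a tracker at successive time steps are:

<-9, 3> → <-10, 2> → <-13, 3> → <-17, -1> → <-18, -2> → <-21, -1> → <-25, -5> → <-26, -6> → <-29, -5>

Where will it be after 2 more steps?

The moves between consecutive positions are <-1, -1>, <-3, +1>, <-4, -4>, <-1, -1>, <-3, +1>, <-4, -4>, <-1, -1>, <-3, +1>; they repeat the 3-cycle [<-1, -1>, <-3, +1>, <-4, -4>].
step 9: apply <-4, -4> → <-33, -9>
step 10: apply <-1, -1> → <-34, -10>

<-34, -10>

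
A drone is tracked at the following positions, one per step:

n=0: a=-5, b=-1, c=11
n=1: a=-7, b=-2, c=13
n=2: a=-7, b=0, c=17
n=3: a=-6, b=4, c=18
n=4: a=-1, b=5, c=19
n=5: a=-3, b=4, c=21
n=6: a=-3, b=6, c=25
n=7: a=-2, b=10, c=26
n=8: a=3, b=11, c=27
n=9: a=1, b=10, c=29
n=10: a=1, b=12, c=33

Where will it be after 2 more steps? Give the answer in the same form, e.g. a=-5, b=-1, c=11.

a=7, b=17, c=35

Step-to-step displacements: (-2,-1,+2), (+0,+2,+4), (+1,+4,+1), (+5,+1,+1), (-2,-1,+2), (+0,+2,+4), (+1,+4,+1), (+5,+1,+1), (-2,-1,+2), (+0,+2,+4) — a repeating cycle of length 4.
step 11: apply (+1,+4,+1) → a=2, b=16, c=34
step 12: apply (+5,+1,+1) → a=7, b=17, c=35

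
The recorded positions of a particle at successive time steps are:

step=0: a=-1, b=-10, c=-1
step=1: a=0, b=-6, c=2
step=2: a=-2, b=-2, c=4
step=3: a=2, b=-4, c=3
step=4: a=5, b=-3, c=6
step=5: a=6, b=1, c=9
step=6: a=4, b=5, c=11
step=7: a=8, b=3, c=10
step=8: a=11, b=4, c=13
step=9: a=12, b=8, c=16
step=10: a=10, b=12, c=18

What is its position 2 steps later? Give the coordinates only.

a=17, b=11, c=20

Differencing gives (+1, +4, +3), (-2, +4, +2), (+4, -2, -1), (+3, +1, +3), (+1, +4, +3), (-2, +4, +2), (+4, -2, -1), (+3, +1, +3), (+1, +4, +3), (-2, +4, +2). This is the pattern (+1, +4, +3), (-2, +4, +2), (+4, -2, -1), (+3, +1, +3) repeated.
step 11: apply (+4, -2, -1) → a=14, b=10, c=17
step 12: apply (+3, +1, +3) → a=17, b=11, c=20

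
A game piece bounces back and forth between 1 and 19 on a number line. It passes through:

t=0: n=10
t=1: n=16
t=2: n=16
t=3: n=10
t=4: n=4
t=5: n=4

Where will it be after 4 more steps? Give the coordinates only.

The value reflects between 1 and 19, moving 6 per step.
  step 6: 4 → 10
  step 7: 10 → 16
  step 8: 16 → 16
  step 9: 16 → 10

n=10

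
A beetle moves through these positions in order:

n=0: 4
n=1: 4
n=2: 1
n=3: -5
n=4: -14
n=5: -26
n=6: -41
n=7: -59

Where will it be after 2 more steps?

Successive displacements: +0, -3, -6, -9, -12, -15, -18 — each changes by -3.
step 8: -59 − 21 → -80
step 9: -80 − 24 → -104

-104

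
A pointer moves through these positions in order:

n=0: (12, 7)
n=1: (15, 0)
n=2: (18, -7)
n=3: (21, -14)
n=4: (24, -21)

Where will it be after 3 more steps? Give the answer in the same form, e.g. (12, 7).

(33, -42)

Constant displacement of (+3, -7) per step.
step 5: (24, -21) + (+3, -7) → (27, -28)
step 6: (27, -28) + (+3, -7) → (30, -35)
step 7: (30, -35) + (+3, -7) → (33, -42)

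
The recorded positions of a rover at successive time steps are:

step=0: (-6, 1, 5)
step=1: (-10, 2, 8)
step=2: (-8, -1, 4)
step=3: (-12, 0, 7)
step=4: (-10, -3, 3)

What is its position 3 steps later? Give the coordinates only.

Differencing gives (-4, +1, +3), (+2, -3, -4), (-4, +1, +3), (+2, -3, -4). This is the pattern (-4, +1, +3), (+2, -3, -4) repeated.
step 5: apply (-4, +1, +3) → (-14, -2, 6)
step 6: apply (+2, -3, -4) → (-12, -5, 2)
step 7: apply (-4, +1, +3) → (-16, -4, 5)

(-16, -4, 5)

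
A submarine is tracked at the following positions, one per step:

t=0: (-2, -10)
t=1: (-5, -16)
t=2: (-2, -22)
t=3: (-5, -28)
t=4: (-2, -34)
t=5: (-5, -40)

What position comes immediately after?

(-2, -46)

The first coordinate repeats the cycle [-2, -5] with period 2; step 6 mod 2 = 0, giving -2.
The second coordinate changes by -6 each step, so at step 6 it is -10 + 6·(-6) = -46.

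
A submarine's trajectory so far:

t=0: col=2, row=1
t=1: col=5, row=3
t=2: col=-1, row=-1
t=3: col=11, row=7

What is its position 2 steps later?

col=35, row=23

Consecutive displacements (+3,+2), (-6,-4), (+12,+8) scale by a factor of -2 each step.
step 4: col=11, row=7 + (-24,-16) → col=-13, row=-9
step 5: col=-13, row=-9 + (+48,+32) → col=35, row=23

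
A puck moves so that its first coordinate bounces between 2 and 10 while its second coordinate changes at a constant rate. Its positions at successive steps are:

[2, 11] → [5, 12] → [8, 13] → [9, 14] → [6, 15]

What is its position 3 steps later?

[7, 18]

The first coordinate travels 3 per step and bounces off the walls at 2 and 10.
  step 5: 6 → 3
  step 6: 3 → 4
  step 7: 4 → 7
The second coordinate changes by +1 each step: at step 7 it is 18.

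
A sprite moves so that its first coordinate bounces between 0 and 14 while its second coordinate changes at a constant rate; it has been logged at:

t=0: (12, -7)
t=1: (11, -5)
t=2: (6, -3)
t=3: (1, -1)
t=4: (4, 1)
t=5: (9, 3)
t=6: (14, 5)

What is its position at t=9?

(1, 11)

The first coordinate travels 5 per step and bounces off the walls at 0 and 14.
  step 7: 14 → 9
  step 8: 9 → 4
  step 9: 4 → 1
The second coordinate changes by +2 each step: at step 9 it is 11.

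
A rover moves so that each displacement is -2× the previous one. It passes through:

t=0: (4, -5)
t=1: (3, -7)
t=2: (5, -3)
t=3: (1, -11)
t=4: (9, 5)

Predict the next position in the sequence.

Consecutive displacements (-1, -2), (+2, +4), (-4, -8), (+8, +16) scale by a factor of -2 each step.
step 5: (9, 5) + (-16, -32) → (-7, -27)

(-7, -27)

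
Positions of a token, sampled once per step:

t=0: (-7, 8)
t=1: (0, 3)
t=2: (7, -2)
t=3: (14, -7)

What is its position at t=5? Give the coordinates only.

Constant displacement of (+7, -5) per step.
step 4: (14, -7) + (+7, -5) → (21, -12)
step 5: (21, -12) + (+7, -5) → (28, -17)

(28, -17)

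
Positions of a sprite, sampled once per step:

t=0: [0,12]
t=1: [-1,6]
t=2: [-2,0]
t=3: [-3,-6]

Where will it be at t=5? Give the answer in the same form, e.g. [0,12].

[-5,-18]

Each step adds [-1,-6] to the position.
step 4: [-3,-6] + [-1,-6] → [-4,-12]
step 5: [-4,-12] + [-1,-6] → [-5,-18]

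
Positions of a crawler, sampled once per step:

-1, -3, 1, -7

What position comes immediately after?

Step-to-step displacements: -2, +4, -8; each is -2× the previous.
step 4: -7 + 16 → 9

9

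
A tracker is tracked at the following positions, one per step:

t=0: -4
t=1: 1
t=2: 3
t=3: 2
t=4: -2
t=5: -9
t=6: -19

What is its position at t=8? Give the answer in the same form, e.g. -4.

-48

First differences are +5, +2, -1, -4, -7, -10; their common second difference is -3 (constant acceleration).
step 7: -19 − 13 → -32
step 8: -32 − 16 → -48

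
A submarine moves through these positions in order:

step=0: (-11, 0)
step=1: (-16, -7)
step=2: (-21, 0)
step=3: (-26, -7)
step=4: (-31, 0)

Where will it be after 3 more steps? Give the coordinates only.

(-46, -7)

First: linear, -5 per step → -46 at step 7.
Second: cycles through 0, -7 every 2 steps. Step 7 lands at position 1 of the cycle → -7.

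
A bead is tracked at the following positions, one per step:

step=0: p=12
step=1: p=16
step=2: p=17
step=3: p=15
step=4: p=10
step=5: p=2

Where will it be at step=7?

p=-23

Taking differences between consecutive positions: +4, +1, -2, -5, -8. These grow by -3 each step.
step 6: 2 − 11 → p=-9
step 7: -9 − 14 → p=-23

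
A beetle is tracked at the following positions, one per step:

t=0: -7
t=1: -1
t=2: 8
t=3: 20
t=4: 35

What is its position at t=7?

98

Successive displacements: +6, +9, +12, +15 — each changes by +3.
step 5: 35 + 18 → 53
step 6: 53 + 21 → 74
step 7: 74 + 24 → 98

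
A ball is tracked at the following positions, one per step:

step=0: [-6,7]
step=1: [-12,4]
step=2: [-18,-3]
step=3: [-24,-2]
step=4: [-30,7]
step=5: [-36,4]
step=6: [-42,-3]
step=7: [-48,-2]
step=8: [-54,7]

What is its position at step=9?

First: linear, -6 per step → -60 at step 9.
Second: cycles through 7, 4, -3, -2 every 4 steps. Step 9 lands at position 1 of the cycle → 4.

[-60,4]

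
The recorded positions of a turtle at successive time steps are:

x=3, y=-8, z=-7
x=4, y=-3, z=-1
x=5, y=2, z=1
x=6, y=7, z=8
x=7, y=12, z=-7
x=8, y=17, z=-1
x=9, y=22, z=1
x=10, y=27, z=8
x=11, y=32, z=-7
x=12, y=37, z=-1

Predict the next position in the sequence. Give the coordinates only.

x=13, y=42, z=1

X: linear, +1 per step → 13 at step 10.
Y: linear, +5 per step → 42 at step 10.
Z: cycles through -7, -1, 1, 8 every 4 steps. Step 10 lands at position 2 of the cycle → 1.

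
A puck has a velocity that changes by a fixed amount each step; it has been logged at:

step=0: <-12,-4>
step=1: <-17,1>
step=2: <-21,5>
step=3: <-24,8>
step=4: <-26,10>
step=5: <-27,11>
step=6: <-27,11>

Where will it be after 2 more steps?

<-24,8>

First differences are <-5,+5>, <-4,+4>, <-3,+3>, <-2,+2>, <-1,+1>, <+0,+0>; their common second difference is <+1,-1> (constant acceleration).
step 7: <-27,11> + <+1,-1> → <-26,10>
step 8: <-26,10> + <+2,-2> → <-24,8>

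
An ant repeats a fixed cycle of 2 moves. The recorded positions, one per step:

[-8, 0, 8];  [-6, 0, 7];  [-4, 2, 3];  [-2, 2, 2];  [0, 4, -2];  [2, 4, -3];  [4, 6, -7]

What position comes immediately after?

The moves between consecutive positions are [+2, +0, -1], [+2, +2, -4], [+2, +0, -1], [+2, +2, -4], [+2, +0, -1], [+2, +2, -4]; they repeat the 2-cycle [[+2, +0, -1], [+2, +2, -4]].
step 7: apply [+2, +0, -1] → [6, 6, -8]

[6, 6, -8]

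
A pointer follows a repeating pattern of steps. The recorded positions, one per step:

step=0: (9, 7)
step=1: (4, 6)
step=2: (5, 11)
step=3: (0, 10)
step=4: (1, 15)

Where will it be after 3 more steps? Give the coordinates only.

(-8, 18)

The moves between consecutive positions are (-5, -1), (+1, +5), (-5, -1), (+1, +5); they repeat the 2-cycle [(-5, -1), (+1, +5)].
step 5: apply (-5, -1) → (-4, 14)
step 6: apply (+1, +5) → (-3, 19)
step 7: apply (-5, -1) → (-8, 18)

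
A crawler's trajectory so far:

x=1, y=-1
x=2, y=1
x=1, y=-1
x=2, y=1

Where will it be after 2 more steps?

x=2, y=1

Consecutive displacements (+1, +2), (-1, -2), (+1, +2) scale by a factor of -1 each step.
step 4: x=2, y=1 + (-1, -2) → x=1, y=-1
step 5: x=1, y=-1 + (+1, +2) → x=2, y=1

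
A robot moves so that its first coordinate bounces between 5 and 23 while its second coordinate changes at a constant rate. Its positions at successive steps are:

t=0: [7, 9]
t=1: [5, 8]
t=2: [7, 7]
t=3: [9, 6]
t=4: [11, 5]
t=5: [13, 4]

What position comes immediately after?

The first coordinate travels 2 per step and bounces off the walls at 5 and 23.
  step 6: 13 → 15
The second coordinate changes by -1 each step: at step 6 it is 3.

[15, 3]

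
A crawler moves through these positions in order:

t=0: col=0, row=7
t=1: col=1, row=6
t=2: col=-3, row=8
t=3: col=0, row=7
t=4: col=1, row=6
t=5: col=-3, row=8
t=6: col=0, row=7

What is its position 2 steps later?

Step-to-step displacements: (+1, -1), (-4, +2), (+3, -1), (+1, -1), (-4, +2), (+3, -1) — a repeating cycle of length 3.
step 7: apply (+1, -1) → col=1, row=6
step 8: apply (-4, +2) → col=-3, row=8

col=-3, row=8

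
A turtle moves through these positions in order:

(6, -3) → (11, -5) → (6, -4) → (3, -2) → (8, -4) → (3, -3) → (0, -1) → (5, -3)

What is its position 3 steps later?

(2, -2)

Step-to-step displacements: (+5, -2), (-5, +1), (-3, +2), (+5, -2), (-5, +1), (-3, +2), (+5, -2) — a repeating cycle of length 3.
step 8: apply (-5, +1) → (0, -2)
step 9: apply (-3, +2) → (-3, 0)
step 10: apply (+5, -2) → (2, -2)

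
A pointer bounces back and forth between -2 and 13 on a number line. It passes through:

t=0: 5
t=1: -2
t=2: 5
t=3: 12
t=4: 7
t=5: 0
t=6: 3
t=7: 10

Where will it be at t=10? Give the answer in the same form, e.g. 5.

1

The value reflects between -2 and 13, moving 7 per step.
  step 8: 10 → 9
  step 9: 9 → 2
  step 10: 2 → 1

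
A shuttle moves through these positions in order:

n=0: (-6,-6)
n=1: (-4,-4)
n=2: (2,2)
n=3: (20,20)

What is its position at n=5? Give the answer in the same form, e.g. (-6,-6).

(236,236)

The jumps are (+2,+2), (+6,+6), (+18,+18) — a geometric progression with ratio 3.
step 4: (20,20) + (+54,+54) → (74,74)
step 5: (74,74) + (+162,+162) → (236,236)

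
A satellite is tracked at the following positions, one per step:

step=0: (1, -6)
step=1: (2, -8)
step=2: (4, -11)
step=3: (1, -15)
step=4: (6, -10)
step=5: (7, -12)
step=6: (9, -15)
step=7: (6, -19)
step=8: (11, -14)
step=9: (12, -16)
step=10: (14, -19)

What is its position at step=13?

(17, -20)

Differencing gives (+1, -2), (+2, -3), (-3, -4), (+5, +5), (+1, -2), (+2, -3), (-3, -4), (+5, +5), (+1, -2), (+2, -3). This is the pattern (+1, -2), (+2, -3), (-3, -4), (+5, +5) repeated.
step 11: apply (-3, -4) → (11, -23)
step 12: apply (+5, +5) → (16, -18)
step 13: apply (+1, -2) → (17, -20)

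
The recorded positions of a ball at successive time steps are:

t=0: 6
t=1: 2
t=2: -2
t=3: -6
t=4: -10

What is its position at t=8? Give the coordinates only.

Each step adds -4 to the position.
step 5: -10 − 4 → -14
step 6: -14 − 4 → -18
step 7: -18 − 4 → -22
step 8: -22 − 4 → -26

-26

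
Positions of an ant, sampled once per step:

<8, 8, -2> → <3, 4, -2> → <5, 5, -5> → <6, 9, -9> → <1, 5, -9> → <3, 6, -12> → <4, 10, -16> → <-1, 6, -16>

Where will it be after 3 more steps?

<-3, 7, -23>

Step-to-step displacements: <-5, -4, +0>, <+2, +1, -3>, <+1, +4, -4>, <-5, -4, +0>, <+2, +1, -3>, <+1, +4, -4>, <-5, -4, +0> — a repeating cycle of length 3.
step 8: apply <+2, +1, -3> → <1, 7, -19>
step 9: apply <+1, +4, -4> → <2, 11, -23>
step 10: apply <-5, -4, +0> → <-3, 7, -23>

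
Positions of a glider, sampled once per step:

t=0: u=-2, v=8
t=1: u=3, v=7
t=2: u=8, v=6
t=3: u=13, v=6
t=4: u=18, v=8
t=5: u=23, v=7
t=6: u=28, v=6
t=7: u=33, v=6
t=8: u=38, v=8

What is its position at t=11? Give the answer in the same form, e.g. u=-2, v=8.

U: linear, +5 per step → 53 at step 11.
V: cycles through 8, 7, 6, 6 every 4 steps. Step 11 lands at position 3 of the cycle → 6.

u=53, v=6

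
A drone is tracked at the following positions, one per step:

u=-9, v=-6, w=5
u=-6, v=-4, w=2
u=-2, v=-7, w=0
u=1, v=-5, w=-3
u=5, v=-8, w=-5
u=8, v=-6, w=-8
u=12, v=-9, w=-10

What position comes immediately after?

Differencing gives (+3, +2, -3), (+4, -3, -2), (+3, +2, -3), (+4, -3, -2), (+3, +2, -3), (+4, -3, -2). This is the pattern (+3, +2, -3), (+4, -3, -2) repeated.
step 7: apply (+3, +2, -3) → u=15, v=-7, w=-13

u=15, v=-7, w=-13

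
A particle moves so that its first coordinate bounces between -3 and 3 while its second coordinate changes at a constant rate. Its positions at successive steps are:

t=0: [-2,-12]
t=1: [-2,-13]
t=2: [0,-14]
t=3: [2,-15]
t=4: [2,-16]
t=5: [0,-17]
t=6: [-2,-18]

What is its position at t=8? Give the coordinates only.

The first coordinate reflects between -3 and 3, moving 2 per step.
  step 7: -2 → -2
  step 8: -2 → 0
The second coordinate changes by -1 each step: at step 8 it is -20.

[0,-20]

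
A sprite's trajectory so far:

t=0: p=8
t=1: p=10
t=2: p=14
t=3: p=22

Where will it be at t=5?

Step-to-step displacements: +2, +4, +8; each is 2× the previous.
step 4: 22 + 16 → p=38
step 5: 38 + 32 → p=70

p=70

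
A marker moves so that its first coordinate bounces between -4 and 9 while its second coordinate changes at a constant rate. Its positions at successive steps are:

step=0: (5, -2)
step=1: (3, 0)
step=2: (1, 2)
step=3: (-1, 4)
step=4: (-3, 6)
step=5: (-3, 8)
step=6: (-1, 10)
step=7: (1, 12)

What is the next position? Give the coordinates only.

The first coordinate travels 2 per step and bounces off the walls at -4 and 9.
  step 8: 1 → 3
The second coordinate changes by +2 each step: at step 8 it is 14.

(3, 14)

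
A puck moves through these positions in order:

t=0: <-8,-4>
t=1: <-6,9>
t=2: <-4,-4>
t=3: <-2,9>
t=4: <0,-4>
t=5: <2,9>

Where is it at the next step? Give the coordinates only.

First: linear, +2 per step → 4 at step 6.
Second: cycles through -4, 9 every 2 steps. Step 6 lands at position 0 of the cycle → -4.

<4,-4>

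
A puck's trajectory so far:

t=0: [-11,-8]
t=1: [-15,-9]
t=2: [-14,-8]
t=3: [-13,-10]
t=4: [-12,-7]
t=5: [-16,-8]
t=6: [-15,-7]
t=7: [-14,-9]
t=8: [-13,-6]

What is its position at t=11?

Step-to-step displacements: [-4,-1], [+1,+1], [+1,-2], [+1,+3], [-4,-1], [+1,+1], [+1,-2], [+1,+3] — a repeating cycle of length 4.
step 9: apply [-4,-1] → [-17,-7]
step 10: apply [+1,+1] → [-16,-6]
step 11: apply [+1,-2] → [-15,-8]

[-15,-8]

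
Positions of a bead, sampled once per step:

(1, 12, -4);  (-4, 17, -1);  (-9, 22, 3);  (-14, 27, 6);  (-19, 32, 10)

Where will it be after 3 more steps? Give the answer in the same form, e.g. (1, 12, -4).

(-34, 47, 20)

Step-to-step displacements: (-5, +5, +3), (-5, +5, +4), (-5, +5, +3), (-5, +5, +4) — a repeating cycle of length 2.
step 5: apply (-5, +5, +3) → (-24, 37, 13)
step 6: apply (-5, +5, +4) → (-29, 42, 17)
step 7: apply (-5, +5, +3) → (-34, 47, 20)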